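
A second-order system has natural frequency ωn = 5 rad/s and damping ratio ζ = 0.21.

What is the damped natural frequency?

ωd = ωn√(1 - ζ²) = 5√(1 - 0.21²) = 4.89 rad/s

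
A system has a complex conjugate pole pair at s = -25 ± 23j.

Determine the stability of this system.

Real part of poles is -25 (< 0, left half-plane). Stable.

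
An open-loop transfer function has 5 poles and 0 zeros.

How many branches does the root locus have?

Root locus has n branches where n = number of poles = 5.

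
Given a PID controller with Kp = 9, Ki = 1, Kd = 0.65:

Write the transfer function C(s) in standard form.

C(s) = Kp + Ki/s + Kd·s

Substituting values: C(s) = 9 + 1/s + 0.65s = (0.65s² + 9s + 1)/s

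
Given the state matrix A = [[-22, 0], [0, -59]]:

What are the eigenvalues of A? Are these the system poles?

For diagonal matrix, eigenvalues are diagonal entries: λ₁ = -22, λ₂ = -59. Eigenvalues of A = system poles.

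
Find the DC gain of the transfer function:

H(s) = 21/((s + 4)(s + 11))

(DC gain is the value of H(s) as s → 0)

DC gain = H(0) = 21/(4 × 11) = 21/44 = 0.4773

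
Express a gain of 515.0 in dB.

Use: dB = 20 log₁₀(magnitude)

dB = 20 log₁₀(515.0) = 54.2 dB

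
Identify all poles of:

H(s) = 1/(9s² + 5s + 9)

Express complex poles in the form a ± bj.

Discriminant = 5² - 4×9×9 = 25 - 324 = -299 < 0, so the poles are a complex conjugate pair s = (-5 ± j√299)/(2×9). Real part = -5/(2×9) = -5/18 ≈ -0.2778; imaginary part = ±√299/(2×9) ≈ 0.9606. Poles: s = -0.2778 ± 0.9606j.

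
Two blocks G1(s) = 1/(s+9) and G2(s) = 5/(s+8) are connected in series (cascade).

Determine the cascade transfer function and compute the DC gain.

Series: multiply transfer functions. G_eq = 1/(s+9) × 5/(s+8) = 5/((s+9)(s+8)). DC gain = 5/(9×8) = 0.0694.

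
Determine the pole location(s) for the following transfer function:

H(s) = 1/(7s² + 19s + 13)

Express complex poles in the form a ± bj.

Discriminant = 19² - 4×7×13 = 361 - 364 = -3 < 0, so the poles are a complex conjugate pair s = (-19 ± j√3)/(2×7). Real part = -19/(2×7) = -19/14 ≈ -1.3571; imaginary part = ±√3/(2×7) ≈ 0.1237. Poles: s = -1.3571 ± 0.1237j.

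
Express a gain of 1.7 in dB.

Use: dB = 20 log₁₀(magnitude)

dB = 20 log₁₀(1.7) = 4.6 dB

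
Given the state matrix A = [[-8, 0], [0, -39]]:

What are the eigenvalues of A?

For diagonal matrix, eigenvalues are diagonal entries: λ₁ = -8, λ₂ = -39.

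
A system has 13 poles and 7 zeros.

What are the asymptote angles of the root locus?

n - m = 13 - 7 = 6. Angles: θk = (2k + 1)·180°/6 = 30°, 90°, 150°, 210°, 270°, 330°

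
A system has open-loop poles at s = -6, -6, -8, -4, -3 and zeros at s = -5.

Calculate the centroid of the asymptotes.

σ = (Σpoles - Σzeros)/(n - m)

σ = (Σpoles - Σzeros)/(n - m) = (-27 - (-5))/(5 - 1) = -22/4 = -5.5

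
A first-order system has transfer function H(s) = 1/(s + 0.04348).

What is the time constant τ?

For H(s) = 1/(s + 1/τ), the pole is at -1/τ = -0.04348, so τ = 1/0.04348 = 23 s.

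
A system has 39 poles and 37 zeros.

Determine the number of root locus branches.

Root locus has n branches where n = number of poles = 39.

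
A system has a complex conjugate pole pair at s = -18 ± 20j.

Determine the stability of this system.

Real part of poles is -18 (< 0, left half-plane). Stable.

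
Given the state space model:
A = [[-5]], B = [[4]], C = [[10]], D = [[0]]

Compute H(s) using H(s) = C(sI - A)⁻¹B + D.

(sI - A)⁻¹ = 1/(s + 5). H(s) = 10 × 4/(s + 5) + 0 = 40/(s + 5).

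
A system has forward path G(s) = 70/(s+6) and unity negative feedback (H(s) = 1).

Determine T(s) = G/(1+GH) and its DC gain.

T(s) = G/(1+GH) = [70/(s+6)] / [1 + 70/(s+6)] = 70/(s+6+70) = 70/(s+76). DC gain = 70/76 = 0.9211.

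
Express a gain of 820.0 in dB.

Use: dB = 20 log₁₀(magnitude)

dB = 20 log₁₀(820.0) = 58.3 dB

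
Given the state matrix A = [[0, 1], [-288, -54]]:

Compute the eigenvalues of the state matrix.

det(A - λI) = λ² - (-54)λ + 288 = (λ - (-6))(λ - (-48)). Eigenvalues: -6, -48.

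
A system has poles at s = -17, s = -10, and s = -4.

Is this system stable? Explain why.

All poles are in the left half-plane. System is stable.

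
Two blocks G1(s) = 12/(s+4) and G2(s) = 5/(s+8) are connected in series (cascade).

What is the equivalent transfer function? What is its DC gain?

Series: multiply transfer functions. G_eq = 12/(s+4) × 5/(s+8) = 60/((s+4)(s+8)). DC gain = 60/(4×8) = 1.875.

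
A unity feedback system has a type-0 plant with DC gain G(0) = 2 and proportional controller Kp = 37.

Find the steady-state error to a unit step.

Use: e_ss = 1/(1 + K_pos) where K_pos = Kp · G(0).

K_pos = Kp · G(0) = 37 × 2 = 74. e_ss = 1/(1 + 74) = 0.0133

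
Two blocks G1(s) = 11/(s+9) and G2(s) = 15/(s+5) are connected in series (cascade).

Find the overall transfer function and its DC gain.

Series: multiply transfer functions. G_eq = 11/(s+9) × 15/(s+5) = 165/((s+9)(s+5)). DC gain = 165/(9×5) = 3.6667.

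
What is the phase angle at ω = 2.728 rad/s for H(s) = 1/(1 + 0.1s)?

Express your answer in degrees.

Phase = -arctan(ωτ) = -arctan(2.728 × 0.1) = -15.3°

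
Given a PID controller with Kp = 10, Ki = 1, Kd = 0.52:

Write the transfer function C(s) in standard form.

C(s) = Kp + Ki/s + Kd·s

Substituting values: C(s) = 10 + 1/s + 0.52s = (0.52s² + 10s + 1)/s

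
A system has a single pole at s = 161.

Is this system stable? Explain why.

Pole at s = 161 is in the right half-plane. Unstable.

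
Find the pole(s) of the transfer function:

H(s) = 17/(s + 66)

Pole is where denominator = 0: s + 66 = 0, so s = -66.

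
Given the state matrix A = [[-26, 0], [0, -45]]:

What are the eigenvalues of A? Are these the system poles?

For diagonal matrix, eigenvalues are diagonal entries: λ₁ = -26, λ₂ = -45. Eigenvalues of A = system poles.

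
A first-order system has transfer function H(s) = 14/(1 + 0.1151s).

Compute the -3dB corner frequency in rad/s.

Corner frequency = 1/τ = 1/0.1151 = 8.688 rad/s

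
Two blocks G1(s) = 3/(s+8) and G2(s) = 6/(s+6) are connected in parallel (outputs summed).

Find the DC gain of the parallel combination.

Parallel: G_eq = G1 + G2. DC gain = G1(0) + G2(0) = 3/8 + 6/6 = 0.375 + 1 = 1.375.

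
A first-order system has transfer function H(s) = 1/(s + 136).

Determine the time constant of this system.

For H(s) = 1/(s + 1/τ), the pole is at -1/τ = -136, so τ = 1/136 = 0.0074 s.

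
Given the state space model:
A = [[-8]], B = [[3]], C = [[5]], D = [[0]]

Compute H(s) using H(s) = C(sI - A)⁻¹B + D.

(sI - A)⁻¹ = 1/(s + 8). H(s) = 5 × 3/(s + 8) + 0 = 15/(s + 8).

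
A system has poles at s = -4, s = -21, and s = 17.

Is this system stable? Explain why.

Pole(s) at s = 17 are not in the left half-plane. System is unstable.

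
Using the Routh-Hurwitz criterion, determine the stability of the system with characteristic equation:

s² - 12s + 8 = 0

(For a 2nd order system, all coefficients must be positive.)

Coefficients: 1, -12, 8. b=-12 not positive, so system is unstable.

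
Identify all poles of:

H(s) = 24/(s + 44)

Pole is where denominator = 0: s + 44 = 0, so s = -44.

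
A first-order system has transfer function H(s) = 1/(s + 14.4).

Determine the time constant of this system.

For H(s) = 1/(s + 1/τ), the pole is at -1/τ = -14.4, so τ = 1/14.4 = 0.0694 s.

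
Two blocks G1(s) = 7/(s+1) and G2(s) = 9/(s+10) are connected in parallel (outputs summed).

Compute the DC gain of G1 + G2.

Parallel: G_eq = G1 + G2. DC gain = G1(0) + G2(0) = 7/1 + 9/10 = 7 + 0.9 = 7.9.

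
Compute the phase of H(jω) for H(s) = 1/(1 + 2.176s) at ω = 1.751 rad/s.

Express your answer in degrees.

Phase = -arctan(ωτ) = -arctan(1.751 × 2.176) = -75.3°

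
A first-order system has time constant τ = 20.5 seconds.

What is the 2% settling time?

For first-order system, 2% settling time ≈ 4τ = 4 × 20.5 = 82.0 s.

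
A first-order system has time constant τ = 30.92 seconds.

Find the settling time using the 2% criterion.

For first-order system, 2% settling time ≈ 4τ = 4 × 30.92 = 123.68 s.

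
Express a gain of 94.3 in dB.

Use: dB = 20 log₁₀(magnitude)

dB = 20 log₁₀(94.3) = 39.5 dB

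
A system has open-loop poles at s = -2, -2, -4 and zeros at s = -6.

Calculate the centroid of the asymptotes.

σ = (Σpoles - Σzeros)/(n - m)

σ = (Σpoles - Σzeros)/(n - m) = (-8 - (-6))/(3 - 1) = -2/2 = -1.0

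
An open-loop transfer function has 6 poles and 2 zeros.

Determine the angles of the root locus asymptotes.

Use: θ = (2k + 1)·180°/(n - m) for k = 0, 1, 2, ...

n - m = 6 - 2 = 4. Angles: θk = (2k + 1)·180°/4 = 45°, 135°, 225°, 315°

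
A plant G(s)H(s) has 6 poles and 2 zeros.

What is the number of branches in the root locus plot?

Root locus has n branches where n = number of poles = 6.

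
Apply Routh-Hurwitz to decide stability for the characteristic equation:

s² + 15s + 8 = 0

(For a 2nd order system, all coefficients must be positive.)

Coefficients: 1, 15, 8. All positive, so system is stable.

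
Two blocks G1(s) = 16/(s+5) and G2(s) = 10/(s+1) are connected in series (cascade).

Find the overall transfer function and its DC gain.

Series: multiply transfer functions. G_eq = 16/(s+5) × 10/(s+1) = 160/((s+5)(s+1)). DC gain = 160/(5×1) = 32.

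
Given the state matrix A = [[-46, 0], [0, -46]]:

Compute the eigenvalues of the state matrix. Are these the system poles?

For diagonal matrix, eigenvalues are diagonal entries: λ₁ = -46, λ₂ = -46. Eigenvalues of A = system poles.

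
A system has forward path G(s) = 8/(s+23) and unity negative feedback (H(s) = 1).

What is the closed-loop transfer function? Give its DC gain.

T(s) = G/(1+GH) = [8/(s+23)] / [1 + 8/(s+23)] = 8/(s+23+8) = 8/(s+31). DC gain = 8/31 = 0.2581.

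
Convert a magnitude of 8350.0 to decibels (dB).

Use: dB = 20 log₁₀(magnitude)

dB = 20 log₁₀(8350.0) = 78.4 dB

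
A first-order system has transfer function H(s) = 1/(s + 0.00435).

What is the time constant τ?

For H(s) = 1/(s + 1/τ), the pole is at -1/τ = -0.00435, so τ = 1/0.00435 = 229.9 s.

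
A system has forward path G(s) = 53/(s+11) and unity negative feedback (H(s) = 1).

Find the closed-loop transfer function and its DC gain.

T(s) = G/(1+GH) = [53/(s+11)] / [1 + 53/(s+11)] = 53/(s+11+53) = 53/(s+64). DC gain = 53/64 = 0.828125.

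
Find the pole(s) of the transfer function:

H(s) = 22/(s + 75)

Pole is where denominator = 0: s + 75 = 0, so s = -75.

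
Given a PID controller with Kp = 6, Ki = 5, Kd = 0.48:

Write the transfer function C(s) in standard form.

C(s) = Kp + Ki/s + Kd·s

Substituting values: C(s) = 6 + 5/s + 0.48s = (0.48s² + 6s + 5)/s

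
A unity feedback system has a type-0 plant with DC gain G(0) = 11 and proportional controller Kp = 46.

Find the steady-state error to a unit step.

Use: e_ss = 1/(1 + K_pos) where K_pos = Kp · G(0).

K_pos = Kp · G(0) = 46 × 11 = 506. e_ss = 1/(1 + 506) = 0.0020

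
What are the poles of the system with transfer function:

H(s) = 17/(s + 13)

Pole is where denominator = 0: s + 13 = 0, so s = -13.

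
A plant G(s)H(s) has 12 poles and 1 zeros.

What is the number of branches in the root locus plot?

Root locus has n branches where n = number of poles = 12.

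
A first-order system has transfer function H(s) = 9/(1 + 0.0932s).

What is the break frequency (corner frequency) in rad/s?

Corner frequency = 1/τ = 1/0.0932 = 10.73 rad/s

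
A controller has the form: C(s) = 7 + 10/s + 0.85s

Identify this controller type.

This is a Proportional-Integral-Derivative (PID) controller.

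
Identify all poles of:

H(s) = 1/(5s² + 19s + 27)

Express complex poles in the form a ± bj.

Discriminant = 19² - 4×5×27 = 361 - 540 = -179 < 0, so the poles are a complex conjugate pair s = (-19 ± j√179)/(2×5). Real part = -19/(2×5) = -19/10 = -1.9; imaginary part = ±√179/(2×5) ≈ 1.3379. Poles: s = -1.9 ± 1.3379j.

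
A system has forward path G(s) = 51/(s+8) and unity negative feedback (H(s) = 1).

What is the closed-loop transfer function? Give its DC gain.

T(s) = G/(1+GH) = [51/(s+8)] / [1 + 51/(s+8)] = 51/(s+8+51) = 51/(s+59). DC gain = 51/59 = 0.8644.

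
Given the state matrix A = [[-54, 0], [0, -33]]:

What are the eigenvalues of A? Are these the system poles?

For diagonal matrix, eigenvalues are diagonal entries: λ₁ = -54, λ₂ = -33. Eigenvalues of A = system poles.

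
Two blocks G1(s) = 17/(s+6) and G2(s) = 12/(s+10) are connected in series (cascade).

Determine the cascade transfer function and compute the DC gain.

Series: multiply transfer functions. G_eq = 17/(s+6) × 12/(s+10) = 204/((s+6)(s+10)). DC gain = 204/(6×10) = 3.4.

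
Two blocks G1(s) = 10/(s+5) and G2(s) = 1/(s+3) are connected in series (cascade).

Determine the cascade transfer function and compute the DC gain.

Series: multiply transfer functions. G_eq = 10/(s+5) × 1/(s+3) = 10/((s+5)(s+3)). DC gain = 10/(5×3) = 0.6667.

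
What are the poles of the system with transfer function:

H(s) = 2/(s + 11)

Pole is where denominator = 0: s + 11 = 0, so s = -11.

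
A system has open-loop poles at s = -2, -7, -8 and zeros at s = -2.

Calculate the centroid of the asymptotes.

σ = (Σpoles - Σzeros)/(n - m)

σ = (Σpoles - Σzeros)/(n - m) = (-17 - (-2))/(3 - 1) = -15/2 = -7.5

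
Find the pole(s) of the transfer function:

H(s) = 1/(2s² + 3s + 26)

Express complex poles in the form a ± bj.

Discriminant = 3² - 4×2×26 = 9 - 208 = -199 < 0, so the poles are a complex conjugate pair s = (-3 ± j√199)/(2×2). Real part = -3/(2×2) = -3/4 = -0.75; imaginary part = ±√199/(2×2) ≈ 3.5267. Poles: s = -0.75 ± 3.5267j.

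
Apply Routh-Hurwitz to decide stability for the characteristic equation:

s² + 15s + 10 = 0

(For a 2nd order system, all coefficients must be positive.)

Coefficients: 1, 15, 10. All positive, so system is stable.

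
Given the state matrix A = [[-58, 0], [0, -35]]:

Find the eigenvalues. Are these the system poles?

For diagonal matrix, eigenvalues are diagonal entries: λ₁ = -58, λ₂ = -35. Eigenvalues of A = system poles.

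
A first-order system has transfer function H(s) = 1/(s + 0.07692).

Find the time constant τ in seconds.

For H(s) = 1/(s + 1/τ), the pole is at -1/τ = -0.07692, so τ = 1/0.07692 = 13 s.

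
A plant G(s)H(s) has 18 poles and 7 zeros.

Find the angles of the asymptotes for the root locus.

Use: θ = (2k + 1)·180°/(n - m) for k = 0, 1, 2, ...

n - m = 18 - 7 = 11. Angles: θk = (2k + 1)·180°/11 = 16.36°, 49.09°, 81.82°, 114.55°, 147.27°, 180°, 212.73°, 245.45°, 278.18°, 310.91°, 343.64°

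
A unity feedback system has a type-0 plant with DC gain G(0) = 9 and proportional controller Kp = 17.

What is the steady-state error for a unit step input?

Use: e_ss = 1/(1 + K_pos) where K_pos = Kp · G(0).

K_pos = Kp · G(0) = 17 × 9 = 153. e_ss = 1/(1 + 153) = 0.0065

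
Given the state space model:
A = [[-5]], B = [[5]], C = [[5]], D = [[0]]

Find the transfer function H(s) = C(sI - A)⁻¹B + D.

(sI - A)⁻¹ = 1/(s + 5). H(s) = 5 × 5/(s + 5) + 0 = 25/(s + 5).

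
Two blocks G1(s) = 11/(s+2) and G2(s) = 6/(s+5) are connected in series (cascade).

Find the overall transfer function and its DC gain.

Series: multiply transfer functions. G_eq = 11/(s+2) × 6/(s+5) = 66/((s+2)(s+5)). DC gain = 66/(2×5) = 6.6.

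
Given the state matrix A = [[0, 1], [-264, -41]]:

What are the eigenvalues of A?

det(A - λI) = λ² - (-41)λ + 264 = (λ - (-8))(λ - (-33)). Eigenvalues: -8, -33.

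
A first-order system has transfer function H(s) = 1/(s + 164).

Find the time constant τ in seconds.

For H(s) = 1/(s + 1/τ), the pole is at -1/τ = -164, so τ = 1/164 = 0.0061 s.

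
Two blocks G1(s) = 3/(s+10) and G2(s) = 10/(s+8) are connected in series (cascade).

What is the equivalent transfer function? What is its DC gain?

Series: multiply transfer functions. G_eq = 3/(s+10) × 10/(s+8) = 30/((s+10)(s+8)). DC gain = 30/(10×8) = 0.375.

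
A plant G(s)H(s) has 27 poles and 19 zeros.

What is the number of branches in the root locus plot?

Root locus has n branches where n = number of poles = 27.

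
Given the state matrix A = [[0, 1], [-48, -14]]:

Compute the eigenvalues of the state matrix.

det(A - λI) = λ² - (-14)λ + 48 = (λ - (-8))(λ - (-6)). Eigenvalues: -8, -6.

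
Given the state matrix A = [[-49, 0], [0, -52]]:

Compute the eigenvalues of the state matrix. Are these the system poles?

For diagonal matrix, eigenvalues are diagonal entries: λ₁ = -49, λ₂ = -52. Eigenvalues of A = system poles.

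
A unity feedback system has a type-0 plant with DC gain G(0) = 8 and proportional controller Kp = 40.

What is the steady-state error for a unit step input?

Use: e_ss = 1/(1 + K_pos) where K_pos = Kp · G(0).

K_pos = Kp · G(0) = 40 × 8 = 320. e_ss = 1/(1 + 320) = 0.0031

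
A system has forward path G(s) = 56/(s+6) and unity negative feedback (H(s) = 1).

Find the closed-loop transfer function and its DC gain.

T(s) = G/(1+GH) = [56/(s+6)] / [1 + 56/(s+6)] = 56/(s+6+56) = 56/(s+62). DC gain = 56/62 = 0.9032.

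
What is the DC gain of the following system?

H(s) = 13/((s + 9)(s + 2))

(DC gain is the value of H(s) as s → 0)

DC gain = H(0) = 13/(9 × 2) = 13/18 = 0.7222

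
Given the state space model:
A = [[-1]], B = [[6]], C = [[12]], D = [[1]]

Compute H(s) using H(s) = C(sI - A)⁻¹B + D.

(sI - A)⁻¹ = 1/(s + 1). H(s) = 12×6/(s + 1) + 1 = (s + 73)/(s + 1).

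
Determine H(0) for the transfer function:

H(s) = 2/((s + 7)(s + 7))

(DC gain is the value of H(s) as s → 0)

DC gain = H(0) = 2/(7 × 7) = 2/49 = 0.0408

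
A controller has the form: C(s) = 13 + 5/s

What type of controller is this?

This is a Proportional-Integral (PI) controller.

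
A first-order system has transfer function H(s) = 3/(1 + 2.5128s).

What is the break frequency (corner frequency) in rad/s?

Corner frequency = 1/τ = 1/2.5128 = 0.398 rad/s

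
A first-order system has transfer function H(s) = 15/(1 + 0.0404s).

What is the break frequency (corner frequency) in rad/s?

Corner frequency = 1/τ = 1/0.0404 = 24.752 rad/s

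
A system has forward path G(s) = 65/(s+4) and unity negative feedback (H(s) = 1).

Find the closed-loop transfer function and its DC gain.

T(s) = G/(1+GH) = [65/(s+4)] / [1 + 65/(s+4)] = 65/(s+4+65) = 65/(s+69). DC gain = 65/69 = 0.9420.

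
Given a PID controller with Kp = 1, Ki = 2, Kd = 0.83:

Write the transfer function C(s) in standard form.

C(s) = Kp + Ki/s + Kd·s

Substituting values: C(s) = 1 + 2/s + 0.83s = (0.83s² + s + 2)/s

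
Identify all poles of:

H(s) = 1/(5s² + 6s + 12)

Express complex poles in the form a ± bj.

Discriminant = 6² - 4×5×12 = 36 - 240 = -204 < 0, so the poles are a complex conjugate pair s = (-6 ± j√204)/(2×5). Real part = -6/(2×5) = -6/10 = -0.6; imaginary part = ±√204/(2×5) ≈ 1.4283. Poles: s = -0.6 ± 1.4283j.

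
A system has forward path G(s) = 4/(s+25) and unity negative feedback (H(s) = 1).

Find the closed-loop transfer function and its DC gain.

T(s) = G/(1+GH) = [4/(s+25)] / [1 + 4/(s+25)] = 4/(s+25+4) = 4/(s+29). DC gain = 4/29 = 0.1379.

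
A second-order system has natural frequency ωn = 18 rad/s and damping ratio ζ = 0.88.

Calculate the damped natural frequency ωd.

ωd = ωn√(1 - ζ²) = 18√(1 - 0.88²) = 8.55 rad/s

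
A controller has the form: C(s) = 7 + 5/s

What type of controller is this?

This is a Proportional-Integral (PI) controller.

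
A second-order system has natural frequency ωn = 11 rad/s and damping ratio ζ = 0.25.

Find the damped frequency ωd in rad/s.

ωd = ωn√(1 - ζ²) = 11√(1 - 0.25²) = 10.65 rad/s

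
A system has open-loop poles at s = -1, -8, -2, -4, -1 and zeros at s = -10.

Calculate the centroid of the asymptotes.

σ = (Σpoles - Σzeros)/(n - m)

σ = (Σpoles - Σzeros)/(n - m) = (-16 - (-10))/(5 - 1) = -6/4 = -1.5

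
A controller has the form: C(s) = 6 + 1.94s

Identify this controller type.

This is a Proportional-Derivative (PD) controller.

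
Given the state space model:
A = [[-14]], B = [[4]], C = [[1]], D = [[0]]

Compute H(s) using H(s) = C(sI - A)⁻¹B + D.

(sI - A)⁻¹ = 1/(s + 14). H(s) = 1 × 4/(s + 14) + 0 = 4/(s + 14).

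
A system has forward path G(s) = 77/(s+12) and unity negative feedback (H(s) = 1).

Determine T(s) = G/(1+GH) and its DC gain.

T(s) = G/(1+GH) = [77/(s+12)] / [1 + 77/(s+12)] = 77/(s+12+77) = 77/(s+89). DC gain = 77/89 = 0.8652.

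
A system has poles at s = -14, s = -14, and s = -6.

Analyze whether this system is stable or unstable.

All poles are in the left half-plane. System is stable.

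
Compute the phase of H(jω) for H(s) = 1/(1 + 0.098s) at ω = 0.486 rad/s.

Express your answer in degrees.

Phase = -arctan(ωτ) = -arctan(0.486 × 0.098) = -2.7°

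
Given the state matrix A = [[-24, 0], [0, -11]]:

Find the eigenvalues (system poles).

For diagonal matrix, eigenvalues are diagonal entries: λ₁ = -24, λ₂ = -11.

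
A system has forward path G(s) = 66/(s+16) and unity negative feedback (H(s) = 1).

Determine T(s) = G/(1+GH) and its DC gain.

T(s) = G/(1+GH) = [66/(s+16)] / [1 + 66/(s+16)] = 66/(s+16+66) = 66/(s+82). DC gain = 66/82 = 0.8049.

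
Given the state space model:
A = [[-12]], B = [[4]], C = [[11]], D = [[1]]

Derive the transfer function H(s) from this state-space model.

(sI - A)⁻¹ = 1/(s + 12). H(s) = 11×4/(s + 12) + 1 = (s + 56)/(s + 12).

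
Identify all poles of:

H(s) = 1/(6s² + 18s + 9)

Discriminant = 18² - 4×6×9 = 324 - 216 = 108 > 0, so two distinct real poles. Using quadratic formula: s = (-18 ± √108)/(2×6) = (-18 ± √108)/12, with √108 ≈ 10.3923. s₁ ≈ -0.6340, s₂ ≈ -2.3660. Poles: s₁ = -0.6340, s₂ = -2.3660.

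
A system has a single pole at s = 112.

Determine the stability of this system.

Pole at s = 112 is in the right half-plane. Unstable.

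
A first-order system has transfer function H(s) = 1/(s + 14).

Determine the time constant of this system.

For H(s) = 1/(s + 1/τ), the pole is at -1/τ = -14, so τ = 1/14 = 0.0714 s.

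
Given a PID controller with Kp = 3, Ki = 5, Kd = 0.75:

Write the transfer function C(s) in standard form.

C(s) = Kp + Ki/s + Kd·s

Substituting values: C(s) = 3 + 5/s + 0.75s = (0.75s² + 3s + 5)/s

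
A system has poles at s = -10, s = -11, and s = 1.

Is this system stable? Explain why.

Pole(s) at s = 1 are not in the left half-plane. System is unstable.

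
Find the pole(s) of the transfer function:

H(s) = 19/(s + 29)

Pole is where denominator = 0: s + 29 = 0, so s = -29.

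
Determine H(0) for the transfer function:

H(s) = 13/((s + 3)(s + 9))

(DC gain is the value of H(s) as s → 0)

DC gain = H(0) = 13/(3 × 9) = 13/27 = 0.4815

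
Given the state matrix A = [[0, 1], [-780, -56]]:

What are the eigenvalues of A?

det(A - λI) = λ² - (-56)λ + 780 = (λ - (-26))(λ - (-30)). Eigenvalues: -26, -30.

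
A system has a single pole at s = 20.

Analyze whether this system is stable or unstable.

Pole at s = 20 is in the right half-plane. Unstable.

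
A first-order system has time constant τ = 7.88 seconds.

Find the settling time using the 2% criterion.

For first-order system, 2% settling time ≈ 4τ = 4 × 7.88 = 31.52 s.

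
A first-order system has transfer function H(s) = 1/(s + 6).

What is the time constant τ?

For H(s) = 1/(s + 1/τ), the pole is at -1/τ = -6, so τ = 1/6 = 0.1667 s.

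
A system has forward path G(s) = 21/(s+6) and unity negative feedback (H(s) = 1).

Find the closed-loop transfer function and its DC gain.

T(s) = G/(1+GH) = [21/(s+6)] / [1 + 21/(s+6)] = 21/(s+6+21) = 21/(s+27). DC gain = 21/27 = 0.7778.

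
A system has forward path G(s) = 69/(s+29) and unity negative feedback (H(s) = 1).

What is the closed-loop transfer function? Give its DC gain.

T(s) = G/(1+GH) = [69/(s+29)] / [1 + 69/(s+29)] = 69/(s+29+69) = 69/(s+98). DC gain = 69/98 = 0.7041.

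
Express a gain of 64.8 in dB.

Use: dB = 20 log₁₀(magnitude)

dB = 20 log₁₀(64.8) = 36.2 dB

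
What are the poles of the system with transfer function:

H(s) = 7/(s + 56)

Pole is where denominator = 0: s + 56 = 0, so s = -56.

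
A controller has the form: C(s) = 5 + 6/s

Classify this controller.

This is a Proportional-Integral (PI) controller.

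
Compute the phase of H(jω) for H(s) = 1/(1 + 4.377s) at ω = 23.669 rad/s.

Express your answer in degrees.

Phase = -arctan(ωτ) = -arctan(23.669 × 4.377) = -89.4°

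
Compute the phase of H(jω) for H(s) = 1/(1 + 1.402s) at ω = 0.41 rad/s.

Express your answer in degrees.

Phase = -arctan(ωτ) = -arctan(0.41 × 1.402) = -29.9°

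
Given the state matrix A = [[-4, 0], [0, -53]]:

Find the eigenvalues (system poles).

For diagonal matrix, eigenvalues are diagonal entries: λ₁ = -4, λ₂ = -53.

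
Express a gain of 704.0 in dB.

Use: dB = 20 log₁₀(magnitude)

dB = 20 log₁₀(704.0) = 57.0 dB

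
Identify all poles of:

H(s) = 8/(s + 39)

Pole is where denominator = 0: s + 39 = 0, so s = -39.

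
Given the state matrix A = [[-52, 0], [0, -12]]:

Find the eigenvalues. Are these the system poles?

For diagonal matrix, eigenvalues are diagonal entries: λ₁ = -52, λ₂ = -12. Eigenvalues of A = system poles.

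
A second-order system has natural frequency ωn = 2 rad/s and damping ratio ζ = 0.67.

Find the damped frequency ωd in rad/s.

ωd = ωn√(1 - ζ²) = 2√(1 - 0.67²) = 1.48 rad/s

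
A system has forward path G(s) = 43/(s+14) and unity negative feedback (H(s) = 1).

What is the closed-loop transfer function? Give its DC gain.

T(s) = G/(1+GH) = [43/(s+14)] / [1 + 43/(s+14)] = 43/(s+14+43) = 43/(s+57). DC gain = 43/57 = 0.7544.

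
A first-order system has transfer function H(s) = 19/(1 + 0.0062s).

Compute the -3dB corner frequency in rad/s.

Corner frequency = 1/τ = 1/0.0062 = 161.29 rad/s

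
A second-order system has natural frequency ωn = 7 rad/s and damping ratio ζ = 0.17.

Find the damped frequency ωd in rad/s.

ωd = ωn√(1 - ζ²) = 7√(1 - 0.17²) = 6.9 rad/s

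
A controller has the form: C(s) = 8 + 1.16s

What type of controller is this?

This is a Proportional-Derivative (PD) controller.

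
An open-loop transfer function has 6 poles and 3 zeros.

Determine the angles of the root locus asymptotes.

n - m = 6 - 3 = 3. Angles: θk = (2k + 1)·180°/3 = 60°, 180°, 300°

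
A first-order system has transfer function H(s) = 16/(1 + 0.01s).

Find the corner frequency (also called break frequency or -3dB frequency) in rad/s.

Corner frequency = 1/τ = 1/0.01 = 100.0 rad/s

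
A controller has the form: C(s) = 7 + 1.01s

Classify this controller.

This is a Proportional-Derivative (PD) controller.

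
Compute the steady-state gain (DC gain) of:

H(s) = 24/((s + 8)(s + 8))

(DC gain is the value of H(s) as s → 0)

DC gain = H(0) = 24/(8 × 8) = 24/64 = 0.375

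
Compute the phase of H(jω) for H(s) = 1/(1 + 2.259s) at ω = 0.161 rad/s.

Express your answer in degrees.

Phase = -arctan(ωτ) = -arctan(0.161 × 2.259) = -20.0°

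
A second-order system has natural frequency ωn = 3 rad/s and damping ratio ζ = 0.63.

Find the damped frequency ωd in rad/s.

ωd = ωn√(1 - ζ²) = 3√(1 - 0.63²) = 2.33 rad/s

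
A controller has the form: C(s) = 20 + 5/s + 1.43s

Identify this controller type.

This is a Proportional-Integral-Derivative (PID) controller.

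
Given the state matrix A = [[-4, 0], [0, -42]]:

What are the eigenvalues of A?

For diagonal matrix, eigenvalues are diagonal entries: λ₁ = -4, λ₂ = -42.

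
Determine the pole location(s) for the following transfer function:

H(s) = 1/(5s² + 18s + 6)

Discriminant = 18² - 4×5×6 = 324 - 120 = 204 > 0, so two distinct real poles. Using quadratic formula: s = (-18 ± √204)/(2×5) = (-18 ± √204)/10, with √204 ≈ 14.2829. s₁ ≈ -0.3717, s₂ ≈ -3.2283. Poles: s₁ = -0.3717, s₂ = -3.2283.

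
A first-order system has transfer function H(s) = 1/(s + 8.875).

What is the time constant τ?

For H(s) = 1/(s + 1/τ), the pole is at -1/τ = -8.875, so τ = 1/8.875 = 0.1127 s.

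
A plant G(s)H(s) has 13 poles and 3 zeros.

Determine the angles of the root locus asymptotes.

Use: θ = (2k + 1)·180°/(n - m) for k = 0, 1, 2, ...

n - m = 13 - 3 = 10. Angles: θk = (2k + 1)·180°/10 = 18°, 54°, 90°, 126°, 162°, 198°, 234°, 270°, 306°, 342°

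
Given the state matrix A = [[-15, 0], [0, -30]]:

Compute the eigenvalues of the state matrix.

For diagonal matrix, eigenvalues are diagonal entries: λ₁ = -15, λ₂ = -30.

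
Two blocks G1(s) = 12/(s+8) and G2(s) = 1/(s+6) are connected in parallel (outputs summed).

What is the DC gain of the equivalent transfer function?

Parallel: G_eq = G1 + G2. DC gain = G1(0) + G2(0) = 12/8 + 1/6 = 1.5 + 0.1667 = 1.6667.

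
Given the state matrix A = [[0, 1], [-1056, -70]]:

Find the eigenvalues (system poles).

det(A - λI) = λ² - (-70)λ + 1056 = (λ - (-48))(λ - (-22)). Eigenvalues: -48, -22.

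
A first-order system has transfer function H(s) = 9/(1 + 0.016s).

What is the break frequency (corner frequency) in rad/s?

Corner frequency = 1/τ = 1/0.016 = 62.5 rad/s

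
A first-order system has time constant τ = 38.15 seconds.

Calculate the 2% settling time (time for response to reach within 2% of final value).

For first-order system, 2% settling time ≈ 4τ = 4 × 38.15 = 152.6 s.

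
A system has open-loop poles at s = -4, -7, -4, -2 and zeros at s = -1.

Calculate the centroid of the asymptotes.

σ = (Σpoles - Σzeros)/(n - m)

σ = (Σpoles - Σzeros)/(n - m) = (-17 - (-1))/(4 - 1) = -16/3 = -5.33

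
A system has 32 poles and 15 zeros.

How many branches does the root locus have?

Root locus has n branches where n = number of poles = 32.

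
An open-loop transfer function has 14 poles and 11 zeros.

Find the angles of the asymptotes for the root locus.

n - m = 14 - 11 = 3. Angles: θk = (2k + 1)·180°/3 = 60°, 180°, 300°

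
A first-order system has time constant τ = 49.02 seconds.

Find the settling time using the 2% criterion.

For first-order system, 2% settling time ≈ 4τ = 4 × 49.02 = 196.08 s.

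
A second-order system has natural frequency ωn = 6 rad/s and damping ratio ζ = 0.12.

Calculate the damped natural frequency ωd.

ωd = ωn√(1 - ζ²) = 6√(1 - 0.12²) = 5.96 rad/s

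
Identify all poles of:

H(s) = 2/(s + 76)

Pole is where denominator = 0: s + 76 = 0, so s = -76.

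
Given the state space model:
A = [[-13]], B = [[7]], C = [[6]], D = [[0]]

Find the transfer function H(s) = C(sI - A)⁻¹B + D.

(sI - A)⁻¹ = 1/(s + 13). H(s) = 6 × 7/(s + 13) + 0 = 42/(s + 13).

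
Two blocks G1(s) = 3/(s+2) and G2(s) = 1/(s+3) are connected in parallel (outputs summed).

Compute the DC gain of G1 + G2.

Parallel: G_eq = G1 + G2. DC gain = G1(0) + G2(0) = 3/2 + 1/3 = 1.5 + 0.3333 = 1.8333.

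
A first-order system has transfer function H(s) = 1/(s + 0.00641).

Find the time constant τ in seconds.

For H(s) = 1/(s + 1/τ), the pole is at -1/τ = -0.00641, so τ = 1/0.00641 = 156 s.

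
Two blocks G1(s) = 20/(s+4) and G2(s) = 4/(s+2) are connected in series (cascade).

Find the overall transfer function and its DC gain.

Series: multiply transfer functions. G_eq = 20/(s+4) × 4/(s+2) = 80/((s+4)(s+2)). DC gain = 80/(4×2) = 10.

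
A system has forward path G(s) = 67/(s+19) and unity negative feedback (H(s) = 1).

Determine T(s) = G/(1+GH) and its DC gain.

T(s) = G/(1+GH) = [67/(s+19)] / [1 + 67/(s+19)] = 67/(s+19+67) = 67/(s+86). DC gain = 67/86 = 0.7791.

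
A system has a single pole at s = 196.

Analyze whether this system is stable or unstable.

Pole at s = 196 is in the right half-plane. Unstable.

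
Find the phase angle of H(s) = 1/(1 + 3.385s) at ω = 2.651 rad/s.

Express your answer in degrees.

Phase = -arctan(ωτ) = -arctan(2.651 × 3.385) = -83.6°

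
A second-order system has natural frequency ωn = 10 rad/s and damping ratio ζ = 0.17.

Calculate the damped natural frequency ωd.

ωd = ωn√(1 - ζ²) = 10√(1 - 0.17²) = 9.85 rad/s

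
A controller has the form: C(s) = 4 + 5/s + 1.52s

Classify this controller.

This is a Proportional-Integral-Derivative (PID) controller.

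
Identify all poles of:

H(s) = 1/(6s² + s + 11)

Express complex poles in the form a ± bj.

Discriminant = 1² - 4×6×11 = 1 - 264 = -263 < 0, so the poles are a complex conjugate pair s = (-1 ± j√263)/(2×6). Real part = -1/(2×6) = -1/12 ≈ -0.0833; imaginary part = ±√263/(2×6) ≈ 1.3514. Poles: s = -0.0833 ± 1.3514j.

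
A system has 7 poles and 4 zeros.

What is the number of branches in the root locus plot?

Root locus has n branches where n = number of poles = 7.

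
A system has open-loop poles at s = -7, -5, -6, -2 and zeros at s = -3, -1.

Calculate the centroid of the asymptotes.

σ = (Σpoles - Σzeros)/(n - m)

σ = (Σpoles - Σzeros)/(n - m) = (-20 - (-4))/(4 - 2) = -16/2 = -8.0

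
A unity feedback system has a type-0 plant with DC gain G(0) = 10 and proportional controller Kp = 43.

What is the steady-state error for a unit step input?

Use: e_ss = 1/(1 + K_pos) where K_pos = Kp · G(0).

K_pos = Kp · G(0) = 43 × 10 = 430. e_ss = 1/(1 + 430) = 0.0023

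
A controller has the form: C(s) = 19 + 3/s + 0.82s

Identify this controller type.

This is a Proportional-Integral-Derivative (PID) controller.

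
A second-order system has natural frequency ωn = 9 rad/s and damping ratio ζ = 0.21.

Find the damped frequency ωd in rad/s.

ωd = ωn√(1 - ζ²) = 9√(1 - 0.21²) = 8.8 rad/s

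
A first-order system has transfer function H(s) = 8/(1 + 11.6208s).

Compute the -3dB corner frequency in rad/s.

Corner frequency = 1/τ = 1/11.6208 = 0.086 rad/s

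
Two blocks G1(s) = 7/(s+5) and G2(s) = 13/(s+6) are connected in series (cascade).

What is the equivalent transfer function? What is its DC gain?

Series: multiply transfer functions. G_eq = 7/(s+5) × 13/(s+6) = 91/((s+5)(s+6)). DC gain = 91/(5×6) = 3.0333.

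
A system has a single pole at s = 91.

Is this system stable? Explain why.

Pole at s = 91 is in the right half-plane. Unstable.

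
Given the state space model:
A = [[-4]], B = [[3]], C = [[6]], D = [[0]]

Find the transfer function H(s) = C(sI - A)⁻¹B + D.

(sI - A)⁻¹ = 1/(s + 4). H(s) = 6 × 3/(s + 4) + 0 = 18/(s + 4).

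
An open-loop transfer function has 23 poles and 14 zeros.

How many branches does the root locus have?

Root locus has n branches where n = number of poles = 23.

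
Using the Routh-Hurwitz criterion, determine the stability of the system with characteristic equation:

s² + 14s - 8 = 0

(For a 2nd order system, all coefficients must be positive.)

Coefficients: 1, 14, -8. c=-8 not positive, so system is unstable.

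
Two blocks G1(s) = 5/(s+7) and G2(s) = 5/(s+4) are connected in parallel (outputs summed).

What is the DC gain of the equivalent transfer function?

Parallel: G_eq = G1 + G2. DC gain = G1(0) + G2(0) = 5/7 + 5/4 = 0.7143 + 1.25 = 1.9643.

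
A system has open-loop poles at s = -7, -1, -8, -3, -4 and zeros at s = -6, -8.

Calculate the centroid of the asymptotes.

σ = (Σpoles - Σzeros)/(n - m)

σ = (Σpoles - Σzeros)/(n - m) = (-23 - (-14))/(5 - 2) = -9/3 = -3.0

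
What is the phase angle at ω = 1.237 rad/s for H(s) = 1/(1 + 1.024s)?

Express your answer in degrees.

Phase = -arctan(ωτ) = -arctan(1.237 × 1.024) = -51.7°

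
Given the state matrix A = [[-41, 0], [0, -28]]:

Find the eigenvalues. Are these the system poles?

For diagonal matrix, eigenvalues are diagonal entries: λ₁ = -41, λ₂ = -28. Eigenvalues of A = system poles.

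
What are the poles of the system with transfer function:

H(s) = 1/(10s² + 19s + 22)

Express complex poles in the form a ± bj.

Discriminant = 19² - 4×10×22 = 361 - 880 = -519 < 0, so the poles are a complex conjugate pair s = (-19 ± j√519)/(2×10). Real part = -19/(2×10) = -19/20 = -0.95; imaginary part = ±√519/(2×10) ≈ 1.1391. Poles: s = -0.95 ± 1.1391j.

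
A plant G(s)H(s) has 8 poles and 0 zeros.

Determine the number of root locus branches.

Root locus has n branches where n = number of poles = 8.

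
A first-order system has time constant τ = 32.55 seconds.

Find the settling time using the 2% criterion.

For first-order system, 2% settling time ≈ 4τ = 4 × 32.55 = 130.2 s.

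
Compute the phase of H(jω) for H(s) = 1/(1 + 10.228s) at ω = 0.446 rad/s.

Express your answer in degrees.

Phase = -arctan(ωτ) = -arctan(0.446 × 10.228) = -77.6°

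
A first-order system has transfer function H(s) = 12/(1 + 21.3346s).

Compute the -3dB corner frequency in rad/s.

Corner frequency = 1/τ = 1/21.3346 = 0.047 rad/s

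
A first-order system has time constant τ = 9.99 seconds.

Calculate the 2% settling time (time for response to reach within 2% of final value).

For first-order system, 2% settling time ≈ 4τ = 4 × 9.99 = 39.96 s.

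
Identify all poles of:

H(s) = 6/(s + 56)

Pole is where denominator = 0: s + 56 = 0, so s = -56.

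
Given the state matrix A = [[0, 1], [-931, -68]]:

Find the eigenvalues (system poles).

det(A - λI) = λ² - (-68)λ + 931 = (λ - (-19))(λ - (-49)). Eigenvalues: -19, -49.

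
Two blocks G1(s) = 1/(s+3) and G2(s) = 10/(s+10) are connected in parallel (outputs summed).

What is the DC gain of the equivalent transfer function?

Parallel: G_eq = G1 + G2. DC gain = G1(0) + G2(0) = 1/3 + 10/10 = 0.3333 + 1 = 1.3333.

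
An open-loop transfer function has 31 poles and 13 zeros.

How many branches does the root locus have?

Root locus has n branches where n = number of poles = 31.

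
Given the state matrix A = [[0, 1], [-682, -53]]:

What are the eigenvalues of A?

det(A - λI) = λ² - (-53)λ + 682 = (λ - (-31))(λ - (-22)). Eigenvalues: -31, -22.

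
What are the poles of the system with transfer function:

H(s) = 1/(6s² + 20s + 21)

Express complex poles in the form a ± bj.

Discriminant = 20² - 4×6×21 = 400 - 504 = -104 < 0, so the poles are a complex conjugate pair s = (-20 ± j√104)/(2×6). Real part = -20/(2×6) = -20/12 ≈ -1.6667; imaginary part = ±√104/(2×6) ≈ 0.8498. Poles: s = -1.6667 ± 0.8498j.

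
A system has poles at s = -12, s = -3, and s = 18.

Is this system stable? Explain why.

Pole(s) at s = 18 are not in the left half-plane. System is unstable.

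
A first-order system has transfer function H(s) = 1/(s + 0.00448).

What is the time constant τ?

For H(s) = 1/(s + 1/τ), the pole is at -1/τ = -0.00448, so τ = 1/0.00448 = 223.2 s.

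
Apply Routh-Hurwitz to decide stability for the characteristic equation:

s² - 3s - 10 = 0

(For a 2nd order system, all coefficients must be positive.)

Coefficients: 1, -3, -10. b=-3, c=-10 not positive, so system is unstable.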